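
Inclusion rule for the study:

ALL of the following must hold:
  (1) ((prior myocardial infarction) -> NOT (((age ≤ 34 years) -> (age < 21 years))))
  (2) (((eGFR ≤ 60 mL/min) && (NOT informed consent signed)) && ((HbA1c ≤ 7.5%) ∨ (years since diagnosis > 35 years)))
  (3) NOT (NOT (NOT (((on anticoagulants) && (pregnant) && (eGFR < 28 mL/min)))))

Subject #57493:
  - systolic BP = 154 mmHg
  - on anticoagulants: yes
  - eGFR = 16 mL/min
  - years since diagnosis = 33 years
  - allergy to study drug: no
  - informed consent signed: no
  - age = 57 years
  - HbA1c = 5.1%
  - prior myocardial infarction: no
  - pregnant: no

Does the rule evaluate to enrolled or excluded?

Atomic conditions:
  prior myocardial infarction: no → false
  age ≤ 34 years: 57 ≤ 34 is false
  age < 21 years: 57 < 21 is false
  eGFR ≤ 60 mL/min: 16 ≤ 60 is true
  NOT informed consent signed: no → true
  HbA1c ≤ 7.5%: 5.1 ≤ 7.5 is true
  years since diagnosis > 35 years: 33 > 35 is false
  on anticoagulants: yes → true
  pregnant: no → false
  eGFR < 28 mL/min: 16 < 28 is true
Combine:
[1.2.1] false → false (antecedent false ⇒ implication holds) = true
[1.2] NOT true = false
[1] false → false (antecedent false ⇒ implication holds) = true
[2.1] true AND true = true
[2.2] true OR false = true
[2] true AND true = true
[3.1.1.1] true AND false AND true = false
[3.1.1] NOT false = true
[3.1] NOT true = false
[3] NOT false = true
[root] true AND true AND true = true
Overall: true → enrolled

Enrolled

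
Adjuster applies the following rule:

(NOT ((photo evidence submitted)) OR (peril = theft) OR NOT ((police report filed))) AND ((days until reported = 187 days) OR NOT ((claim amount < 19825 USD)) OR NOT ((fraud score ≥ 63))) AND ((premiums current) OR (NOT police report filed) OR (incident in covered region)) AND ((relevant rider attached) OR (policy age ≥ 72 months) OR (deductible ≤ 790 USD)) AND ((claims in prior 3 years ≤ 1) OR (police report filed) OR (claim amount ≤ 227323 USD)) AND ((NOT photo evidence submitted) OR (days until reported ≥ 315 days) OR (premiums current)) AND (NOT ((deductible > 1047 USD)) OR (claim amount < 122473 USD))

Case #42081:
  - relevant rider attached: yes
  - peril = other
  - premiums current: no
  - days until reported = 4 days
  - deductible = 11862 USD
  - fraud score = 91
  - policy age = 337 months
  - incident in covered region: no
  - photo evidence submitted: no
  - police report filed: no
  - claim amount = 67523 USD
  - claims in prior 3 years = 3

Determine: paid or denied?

Paid

Atomic conditions:
  photo evidence submitted: no → false
  peril = theft: other == theft is false
  police report filed: no → false
  days until reported = 187 days: 4 == 187 is false
  claim amount < 19825 USD: 67523 < 19825 is false
  fraud score ≥ 63: 91 ≥ 63 is true
  premiums current: no → false
  NOT police report filed: no → true
  incident in covered region: no → false
  relevant rider attached: yes → true
  policy age ≥ 72 months: 337 ≥ 72 is true
  deductible ≤ 790 USD: 11862 ≤ 790 is false
  claims in prior 3 years ≤ 1: 3 ≤ 1 is false
  claim amount ≤ 227323 USD: 67523 ≤ 227323 is true
  NOT photo evidence submitted: no → true
  days until reported ≥ 315 days: 4 ≥ 315 is false
  deductible > 1047 USD: 11862 > 1047 is true
  claim amount < 122473 USD: 67523 < 122473 is true
Combine:
[1.1] NOT false = true
[1.3] NOT false = true
[1] true OR false OR true = true
[2.2] NOT false = true
[2.3] NOT true = false
[2] false OR true OR false = true
[3] false OR true OR false = true
[4] true OR true OR false = true
[5] false OR false OR true = true
[6] true OR false OR false = true
[7.1] NOT true = false
[7] false OR true = true
[root] true AND true AND true AND true AND true AND true AND true = true
Overall: true → paid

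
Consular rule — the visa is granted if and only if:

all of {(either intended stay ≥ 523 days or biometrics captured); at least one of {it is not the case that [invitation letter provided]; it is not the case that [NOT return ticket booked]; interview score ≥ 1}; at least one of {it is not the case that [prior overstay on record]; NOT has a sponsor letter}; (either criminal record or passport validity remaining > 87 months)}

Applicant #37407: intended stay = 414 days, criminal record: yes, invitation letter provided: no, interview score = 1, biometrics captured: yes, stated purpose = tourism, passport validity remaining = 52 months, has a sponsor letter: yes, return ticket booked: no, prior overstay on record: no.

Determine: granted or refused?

Granted

Atomic conditions:
  intended stay ≥ 523 days: 414 ≥ 523 is false
  biometrics captured: yes → true
  invitation letter provided: no → false
  NOT return ticket booked: no → true
  interview score ≥ 1: 1 ≥ 1 is true
  prior overstay on record: no → false
  NOT has a sponsor letter: yes → false
  criminal record: yes → true
  passport validity remaining > 87 months: 52 > 87 is false
Combine:
[1] false OR true = true
[2.1] NOT false = true
[2.2] NOT true = false
[2] true OR false OR true = true
[3.1] NOT false = true
[3] true OR false = true
[4] true OR false = true
[root] true AND true AND true AND true = true
Overall: true → granted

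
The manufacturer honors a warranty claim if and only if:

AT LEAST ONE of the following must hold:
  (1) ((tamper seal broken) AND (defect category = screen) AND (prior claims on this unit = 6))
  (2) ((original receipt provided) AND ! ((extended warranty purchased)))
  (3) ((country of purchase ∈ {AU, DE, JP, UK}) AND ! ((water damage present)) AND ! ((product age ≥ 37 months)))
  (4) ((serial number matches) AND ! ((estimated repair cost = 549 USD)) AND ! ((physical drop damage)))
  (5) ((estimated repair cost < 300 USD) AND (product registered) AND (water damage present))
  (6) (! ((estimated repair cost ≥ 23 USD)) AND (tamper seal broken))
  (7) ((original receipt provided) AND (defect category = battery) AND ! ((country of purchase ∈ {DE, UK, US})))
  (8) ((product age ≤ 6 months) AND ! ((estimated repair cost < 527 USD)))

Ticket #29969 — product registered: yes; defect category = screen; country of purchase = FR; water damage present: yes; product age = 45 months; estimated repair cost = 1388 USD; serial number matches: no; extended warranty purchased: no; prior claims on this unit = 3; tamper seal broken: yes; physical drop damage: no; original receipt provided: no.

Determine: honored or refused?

Refused

Atomic conditions:
  tamper seal broken: yes → true
  defect category = screen: screen == screen is true
  prior claims on this unit = 6: 3 == 6 is false
  original receipt provided: no → false
  extended warranty purchased: no → false
  country of purchase ∈ {AU, DE, JP, UK}: FR is not in the set → false
  water damage present: yes → true
  product age ≥ 37 months: 45 ≥ 37 is true
  serial number matches: no → false
  estimated repair cost = 549 USD: 1388 == 549 is false
  physical drop damage: no → false
  estimated repair cost < 300 USD: 1388 < 300 is false
  product registered: yes → true
  estimated repair cost ≥ 23 USD: 1388 ≥ 23 is true
  defect category = battery: screen == battery is false
  country of purchase ∈ {DE, UK, US}: FR is not in the set → false
  product age ≤ 6 months: 45 ≤ 6 is false
  estimated repair cost < 527 USD: 1388 < 527 is false
Combine:
[1] true AND true AND false = false
[2.2] NOT false = true
[2] false AND true = false
[3.2] NOT true = false
[3.3] NOT true = false
[3] false AND false AND false = false
[4.2] NOT false = true
[4.3] NOT false = true
[4] false AND true AND true = false
[5] false AND true AND true = false
[6.1] NOT true = false
[6] false AND true = false
[7.3] NOT false = true
[7] false AND false AND true = false
[8.2] NOT false = true
[8] false AND true = false
[root] false OR false OR false OR false OR false OR false OR false OR false = false
Overall: false → refused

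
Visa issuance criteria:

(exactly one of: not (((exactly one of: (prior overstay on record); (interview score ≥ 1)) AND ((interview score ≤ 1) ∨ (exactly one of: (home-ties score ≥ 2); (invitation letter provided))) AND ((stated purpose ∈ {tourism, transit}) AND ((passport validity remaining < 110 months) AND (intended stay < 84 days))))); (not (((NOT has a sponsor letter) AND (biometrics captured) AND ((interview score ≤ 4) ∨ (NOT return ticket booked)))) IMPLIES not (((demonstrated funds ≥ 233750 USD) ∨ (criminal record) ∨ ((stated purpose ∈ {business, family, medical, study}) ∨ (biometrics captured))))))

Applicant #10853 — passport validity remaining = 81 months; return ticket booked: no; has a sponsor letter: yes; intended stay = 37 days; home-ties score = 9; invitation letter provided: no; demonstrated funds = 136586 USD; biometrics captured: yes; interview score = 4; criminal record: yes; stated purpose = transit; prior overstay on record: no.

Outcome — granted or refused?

Atomic conditions:
  prior overstay on record: no → false
  interview score ≥ 1: 4 ≥ 1 is true
  interview score ≤ 1: 4 ≤ 1 is false
  home-ties score ≥ 2: 9 ≥ 2 is true
  invitation letter provided: no → false
  stated purpose ∈ {tourism, transit}: transit is in the set → true
  passport validity remaining < 110 months: 81 < 110 is true
  intended stay < 84 days: 37 < 84 is true
  NOT has a sponsor letter: yes → false
  biometrics captured: yes → true
  interview score ≤ 4: 4 ≤ 4 is true
  NOT return ticket booked: no → true
  demonstrated funds ≥ 233750 USD: 136586 ≥ 233750 is false
  criminal record: yes → true
  stated purpose ∈ {business, family, medical, study}: transit is not in the set → false
Combine:
[1.1.1] exactly-one(false, true) = true
[1.1.2.2] exactly-one(true, false) = true
[1.1.2] false OR true = true
[1.1.3.2] true AND true = true
[1.1.3] true AND true = true
[1.1] true AND true AND true = true
[1] NOT true = false
[2.1.1.3] true OR true = true
[2.1.1] false AND true AND true = false
[2.1] NOT false = true
[2.2.1.3] false OR true = true
[2.2.1] false OR true OR true = true
[2.2] NOT true = false
[2] true → false = false
[root] exactly-one(false, false) = false
Overall: false → refused

Refused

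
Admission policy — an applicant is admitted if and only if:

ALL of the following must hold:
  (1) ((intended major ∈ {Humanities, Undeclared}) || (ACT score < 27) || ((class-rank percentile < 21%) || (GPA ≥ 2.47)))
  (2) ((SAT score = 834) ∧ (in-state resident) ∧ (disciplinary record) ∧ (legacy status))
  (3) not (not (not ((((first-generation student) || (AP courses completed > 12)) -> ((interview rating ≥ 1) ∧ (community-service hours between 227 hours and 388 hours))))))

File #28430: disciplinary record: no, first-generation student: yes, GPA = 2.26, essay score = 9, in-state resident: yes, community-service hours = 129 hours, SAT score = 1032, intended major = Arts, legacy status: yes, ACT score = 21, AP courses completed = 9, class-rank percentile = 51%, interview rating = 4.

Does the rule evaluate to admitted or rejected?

Rejected

Atomic conditions:
  intended major ∈ {Humanities, Undeclared}: Arts is not in the set → false
  ACT score < 27: 21 < 27 is true
  class-rank percentile < 21%: 51 < 21 is false
  GPA ≥ 2.47: 2.26 ≥ 2.47 is false
  SAT score = 834: 1032 == 834 is false
  in-state resident: yes → true
  disciplinary record: no → false
  legacy status: yes → true
  first-generation student: yes → true
  AP courses completed > 12: 9 > 12 is false
  interview rating ≥ 1: 4 ≥ 1 is true
  community-service hours between 227 hours and 388 hours: 129 in [227, 388] is false
Combine:
[1.3] false OR false = false
[1] false OR true OR false = true
[2] false AND true AND false AND true = false
[3.1.1.1.1] true OR false = true
[3.1.1.1.2] true AND false = false
[3.1.1.1] true → false = false
[3.1.1] NOT false = true
[3.1] NOT true = false
[3] NOT false = true
[root] true AND false AND true = false
Overall: false → rejected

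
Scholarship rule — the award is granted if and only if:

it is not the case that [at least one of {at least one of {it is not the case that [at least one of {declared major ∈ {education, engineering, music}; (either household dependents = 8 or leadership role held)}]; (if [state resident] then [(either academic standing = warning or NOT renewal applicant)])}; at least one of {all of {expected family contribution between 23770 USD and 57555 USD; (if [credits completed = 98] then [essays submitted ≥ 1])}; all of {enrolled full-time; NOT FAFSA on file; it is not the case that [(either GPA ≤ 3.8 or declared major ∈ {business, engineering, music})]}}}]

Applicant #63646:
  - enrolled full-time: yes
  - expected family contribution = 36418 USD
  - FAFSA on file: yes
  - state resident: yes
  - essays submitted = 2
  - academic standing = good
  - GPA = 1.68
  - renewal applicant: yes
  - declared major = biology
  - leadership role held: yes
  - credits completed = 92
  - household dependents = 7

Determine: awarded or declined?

Declined

Atomic conditions:
  declared major ∈ {education, engineering, music}: biology is not in the set → false
  household dependents = 8: 7 == 8 is false
  leadership role held: yes → true
  state resident: yes → true
  academic standing = warning: good == warning is false
  NOT renewal applicant: yes → false
  expected family contribution between 23770 USD and 57555 USD: 36418 in [23770, 57555] is true
  credits completed = 98: 92 == 98 is false
  essays submitted ≥ 1: 2 ≥ 1 is true
  enrolled full-time: yes → true
  NOT FAFSA on file: yes → false
  GPA ≤ 3.8: 1.68 ≤ 3.8 is true
  declared major ∈ {business, engineering, music}: biology is not in the set → false
Combine:
[1.1.1.1.2] false OR true = true
[1.1.1.1] false OR true = true
[1.1.1] NOT true = false
[1.1.2.2] false OR false = false
[1.1.2] true → false = false
[1.1] false OR false = false
[1.2.1.2] false → true (antecedent false ⇒ implication holds) = true
[1.2.1] true AND true = true
[1.2.2.3.1] true OR false = true
[1.2.2.3] NOT true = false
[1.2.2] true AND false AND false = false
[1.2] true OR false = true
[1] false OR true = true
[root] NOT true = false
Overall: false → declined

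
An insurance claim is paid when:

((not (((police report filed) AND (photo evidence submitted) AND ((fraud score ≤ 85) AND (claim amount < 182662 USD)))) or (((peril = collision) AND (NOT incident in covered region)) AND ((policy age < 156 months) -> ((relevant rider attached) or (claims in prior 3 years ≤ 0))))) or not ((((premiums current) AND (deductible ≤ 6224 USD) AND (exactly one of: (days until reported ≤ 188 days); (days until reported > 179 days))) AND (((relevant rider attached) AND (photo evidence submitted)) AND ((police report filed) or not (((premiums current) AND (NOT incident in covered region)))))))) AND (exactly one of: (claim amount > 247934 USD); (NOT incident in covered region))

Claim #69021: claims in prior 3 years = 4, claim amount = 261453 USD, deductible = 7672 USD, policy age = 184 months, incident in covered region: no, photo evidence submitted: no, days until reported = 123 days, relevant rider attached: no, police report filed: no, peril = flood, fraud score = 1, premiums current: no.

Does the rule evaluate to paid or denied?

Denied

Atomic conditions:
  police report filed: no → false
  photo evidence submitted: no → false
  fraud score ≤ 85: 1 ≤ 85 is true
  claim amount < 182662 USD: 261453 < 182662 is false
  peril = collision: flood == collision is false
  NOT incident in covered region: no → true
  policy age < 156 months: 184 < 156 is false
  relevant rider attached: no → false
  claims in prior 3 years ≤ 0: 4 ≤ 0 is false
  premiums current: no → false
  deductible ≤ 6224 USD: 7672 ≤ 6224 is false
  days until reported ≤ 188 days: 123 ≤ 188 is true
  days until reported > 179 days: 123 > 179 is false
  claim amount > 247934 USD: 261453 > 247934 is true
Combine:
[1.1.1.1.3] true AND false = false
[1.1.1.1] false AND false AND false = false
[1.1.1] NOT false = true
[1.1.2.1] false AND true = false
[1.1.2.2.2] false OR false = false
[1.1.2.2] false → false (antecedent false ⇒ implication holds) = true
[1.1.2] false AND true = false
[1.1] true OR false = true
[1.2.1.1.3] exactly-one(true, false) = true
[1.2.1.1] false AND false AND true = false
[1.2.1.2.1] false AND false = false
[1.2.1.2.2.2.1] false AND true = false
[1.2.1.2.2.2] NOT false = true
[1.2.1.2.2] false OR true = true
[1.2.1.2] false AND true = false
[1.2.1] false AND false = false
[1.2] NOT false = true
[1] true OR true = true
[2] exactly-one(true, true) = false
[root] true AND false = false
Overall: false → denied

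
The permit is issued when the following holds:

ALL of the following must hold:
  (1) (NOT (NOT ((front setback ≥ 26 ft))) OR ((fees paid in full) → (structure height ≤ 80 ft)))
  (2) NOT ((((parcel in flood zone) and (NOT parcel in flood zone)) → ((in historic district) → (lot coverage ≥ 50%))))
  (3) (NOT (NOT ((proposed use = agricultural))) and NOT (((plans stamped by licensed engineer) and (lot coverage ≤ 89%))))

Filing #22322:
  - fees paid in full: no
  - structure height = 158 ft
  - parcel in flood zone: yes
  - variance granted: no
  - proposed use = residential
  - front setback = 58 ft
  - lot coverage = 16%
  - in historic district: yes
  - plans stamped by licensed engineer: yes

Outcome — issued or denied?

Denied

Atomic conditions:
  front setback ≥ 26 ft: 58 ≥ 26 is true
  fees paid in full: no → false
  structure height ≤ 80 ft: 158 ≤ 80 is false
  parcel in flood zone: yes → true
  NOT parcel in flood zone: yes → false
  in historic district: yes → true
  lot coverage ≥ 50%: 16 ≥ 50 is false
  proposed use = agricultural: residential == agricultural is false
  plans stamped by licensed engineer: yes → true
  lot coverage ≤ 89%: 16 ≤ 89 is true
Combine:
[1.1.1] NOT true = false
[1.1] NOT false = true
[1.2] false → false (antecedent false ⇒ implication holds) = true
[1] true OR true = true
[2.1.1] true AND false = false
[2.1.2] true → false = false
[2.1] false → false (antecedent false ⇒ implication holds) = true
[2] NOT true = false
[3.1.1] NOT false = true
[3.1] NOT true = false
[3.2.1] true AND true = true
[3.2] NOT true = false
[3] false AND false = false
[root] true AND false AND false = false
Overall: false → denied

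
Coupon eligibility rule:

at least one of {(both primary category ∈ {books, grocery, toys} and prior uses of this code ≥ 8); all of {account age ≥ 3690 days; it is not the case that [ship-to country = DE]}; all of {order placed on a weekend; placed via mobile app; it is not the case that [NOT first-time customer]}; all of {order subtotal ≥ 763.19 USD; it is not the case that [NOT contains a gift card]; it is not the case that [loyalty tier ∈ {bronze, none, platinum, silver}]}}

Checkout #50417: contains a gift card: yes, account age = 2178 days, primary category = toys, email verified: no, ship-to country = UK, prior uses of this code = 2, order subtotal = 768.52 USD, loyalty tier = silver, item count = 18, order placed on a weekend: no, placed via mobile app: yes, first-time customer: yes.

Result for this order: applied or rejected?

Rejected

Atomic conditions:
  primary category ∈ {books, grocery, toys}: toys is in the set → true
  prior uses of this code ≥ 8: 2 ≥ 8 is false
  account age ≥ 3690 days: 2178 ≥ 3690 is false
  ship-to country = DE: UK == DE is false
  order placed on a weekend: no → false
  placed via mobile app: yes → true
  NOT first-time customer: yes → false
  order subtotal ≥ 763.19 USD: 768.52 ≥ 763.19 is true
  NOT contains a gift card: yes → false
  loyalty tier ∈ {bronze, none, platinum, silver}: silver is in the set → true
Combine:
[1] true AND false = false
[2.2] NOT false = true
[2] false AND true = false
[3.3] NOT false = true
[3] false AND true AND true = false
[4.2] NOT false = true
[4.3] NOT true = false
[4] true AND true AND false = false
[root] false OR false OR false OR false = false
Overall: false → rejected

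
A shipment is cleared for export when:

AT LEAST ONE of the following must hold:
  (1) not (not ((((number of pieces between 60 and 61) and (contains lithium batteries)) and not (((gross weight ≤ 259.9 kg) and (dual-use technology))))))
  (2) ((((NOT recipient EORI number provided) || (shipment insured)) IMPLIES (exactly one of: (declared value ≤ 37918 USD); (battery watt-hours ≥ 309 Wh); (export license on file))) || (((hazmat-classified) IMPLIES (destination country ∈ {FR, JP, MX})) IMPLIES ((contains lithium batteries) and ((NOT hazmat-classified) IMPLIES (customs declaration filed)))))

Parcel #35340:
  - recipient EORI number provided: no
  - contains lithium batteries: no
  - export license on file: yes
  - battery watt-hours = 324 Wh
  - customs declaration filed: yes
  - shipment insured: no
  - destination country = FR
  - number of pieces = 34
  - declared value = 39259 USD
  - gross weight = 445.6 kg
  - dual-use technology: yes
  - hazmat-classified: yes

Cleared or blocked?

Blocked

Atomic conditions:
  number of pieces between 60 and 61: 34 in [60, 61] is false
  contains lithium batteries: no → false
  gross weight ≤ 259.9 kg: 445.6 ≤ 259.9 is false
  dual-use technology: yes → true
  NOT recipient EORI number provided: no → true
  shipment insured: no → false
  declared value ≤ 37918 USD: 39259 ≤ 37918 is false
  battery watt-hours ≥ 309 Wh: 324 ≥ 309 is true
  export license on file: yes → true
  hazmat-classified: yes → true
  destination country ∈ {FR, JP, MX}: FR is in the set → true
  NOT hazmat-classified: yes → false
  customs declaration filed: yes → true
Combine:
[1.1.1.1] false AND false = false
[1.1.1.2.1] false AND true = false
[1.1.1.2] NOT false = true
[1.1.1] false AND true = false
[1.1] NOT false = true
[1] NOT true = false
[2.1.1] true OR false = true
[2.1.2] exactly-one(false, true, true) = false
[2.1] true → false = false
[2.2.1] true → true = true
[2.2.2.2] false → true (antecedent false ⇒ implication holds) = true
[2.2.2] false AND true = false
[2.2] true → false = false
[2] false OR false = false
[root] false OR false = false
Overall: false → blocked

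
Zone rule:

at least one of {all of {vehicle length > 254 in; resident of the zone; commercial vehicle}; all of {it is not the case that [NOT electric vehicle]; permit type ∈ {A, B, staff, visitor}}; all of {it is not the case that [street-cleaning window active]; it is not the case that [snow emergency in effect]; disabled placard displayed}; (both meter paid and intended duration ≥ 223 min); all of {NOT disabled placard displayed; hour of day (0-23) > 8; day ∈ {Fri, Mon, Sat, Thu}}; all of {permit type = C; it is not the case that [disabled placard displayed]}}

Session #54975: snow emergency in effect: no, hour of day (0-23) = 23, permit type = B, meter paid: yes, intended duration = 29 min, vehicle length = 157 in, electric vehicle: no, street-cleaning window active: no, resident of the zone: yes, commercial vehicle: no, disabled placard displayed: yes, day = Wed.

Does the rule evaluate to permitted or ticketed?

Atomic conditions:
  vehicle length > 254 in: 157 > 254 is false
  resident of the zone: yes → true
  commercial vehicle: no → false
  NOT electric vehicle: no → true
  permit type ∈ {A, B, staff, visitor}: B is in the set → true
  street-cleaning window active: no → false
  snow emergency in effect: no → false
  disabled placard displayed: yes → true
  meter paid: yes → true
  intended duration ≥ 223 min: 29 ≥ 223 is false
  NOT disabled placard displayed: yes → false
  hour of day (0-23) > 8: 23 > 8 is true
  day ∈ {Fri, Mon, Sat, Thu}: Wed is not in the set → false
  permit type = C: B == C is false
Combine:
[1] false AND true AND false = false
[2.1] NOT true = false
[2] false AND true = false
[3.1] NOT false = true
[3.2] NOT false = true
[3] true AND true AND true = true
[4] true AND false = false
[5] false AND true AND false = false
[6.2] NOT true = false
[6] false AND false = false
[root] false OR false OR true OR false OR false OR false = true
Overall: true → permitted

Permitted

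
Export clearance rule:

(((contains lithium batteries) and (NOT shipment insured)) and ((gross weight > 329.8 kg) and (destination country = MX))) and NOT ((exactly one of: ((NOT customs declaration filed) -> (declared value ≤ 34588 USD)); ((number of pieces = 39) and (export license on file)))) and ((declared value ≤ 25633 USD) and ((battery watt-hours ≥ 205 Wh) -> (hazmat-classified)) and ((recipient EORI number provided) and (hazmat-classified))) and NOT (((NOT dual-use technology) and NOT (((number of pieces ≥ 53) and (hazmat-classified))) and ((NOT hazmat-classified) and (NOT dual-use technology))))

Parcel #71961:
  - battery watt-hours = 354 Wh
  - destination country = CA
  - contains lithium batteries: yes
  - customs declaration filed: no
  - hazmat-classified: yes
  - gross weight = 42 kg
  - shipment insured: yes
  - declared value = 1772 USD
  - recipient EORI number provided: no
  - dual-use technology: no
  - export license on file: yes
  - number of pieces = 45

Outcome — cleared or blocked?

Atomic conditions:
  contains lithium batteries: yes → true
  NOT shipment insured: yes → false
  gross weight > 329.8 kg: 42 > 329.8 is false
  destination country = MX: CA == MX is false
  NOT customs declaration filed: no → true
  declared value ≤ 34588 USD: 1772 ≤ 34588 is true
  number of pieces = 39: 45 == 39 is false
  export license on file: yes → true
  declared value ≤ 25633 USD: 1772 ≤ 25633 is true
  battery watt-hours ≥ 205 Wh: 354 ≥ 205 is true
  hazmat-classified: yes → true
  recipient EORI number provided: no → false
  NOT dual-use technology: no → true
  number of pieces ≥ 53: 45 ≥ 53 is false
  NOT hazmat-classified: yes → false
Combine:
[1.1] true AND false = false
[1.2] false AND false = false
[1] false AND false = false
[2.1.1] true → true = true
[2.1.2] false AND true = false
[2.1] exactly-one(true, false) = true
[2] NOT true = false
[3.2] true → true = true
[3.3] false AND true = false
[3] true AND true AND false = false
[4.1.2.1] false AND true = false
[4.1.2] NOT false = true
[4.1.3] false AND true = false
[4.1] true AND true AND false = false
[4] NOT false = true
[root] false AND false AND false AND true = false
Overall: false → blocked

Blocked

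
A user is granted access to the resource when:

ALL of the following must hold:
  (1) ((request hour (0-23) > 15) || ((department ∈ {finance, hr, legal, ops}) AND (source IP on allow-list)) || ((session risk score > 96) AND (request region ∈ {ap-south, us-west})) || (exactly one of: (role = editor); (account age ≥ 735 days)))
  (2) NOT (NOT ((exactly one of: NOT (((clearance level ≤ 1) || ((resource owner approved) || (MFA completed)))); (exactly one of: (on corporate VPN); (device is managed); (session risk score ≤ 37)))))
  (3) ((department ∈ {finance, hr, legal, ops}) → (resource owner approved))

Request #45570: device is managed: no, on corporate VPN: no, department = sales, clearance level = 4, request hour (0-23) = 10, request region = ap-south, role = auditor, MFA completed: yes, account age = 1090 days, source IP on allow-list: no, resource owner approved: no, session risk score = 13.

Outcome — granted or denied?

Atomic conditions:
  request hour (0-23) > 15: 10 > 15 is false
  department ∈ {finance, hr, legal, ops}: sales is not in the set → false
  source IP on allow-list: no → false
  session risk score > 96: 13 > 96 is false
  request region ∈ {ap-south, us-west}: ap-south is in the set → true
  role = editor: auditor == editor is false
  account age ≥ 735 days: 1090 ≥ 735 is true
  clearance level ≤ 1: 4 ≤ 1 is false
  resource owner approved: no → false
  MFA completed: yes → true
  on corporate VPN: no → false
  device is managed: no → false
  session risk score ≤ 37: 13 ≤ 37 is true
Combine:
[1.2] false AND false = false
[1.3] false AND true = false
[1.4] exactly-one(false, true) = true
[1] false OR false OR false OR true = true
[2.1.1.1.1.2] false OR true = true
[2.1.1.1.1] false OR true = true
[2.1.1.1] NOT true = false
[2.1.1.2] exactly-one(false, false, true) = true
[2.1.1] exactly-one(false, true) = true
[2.1] NOT true = false
[2] NOT false = true
[3] false → false (antecedent false ⇒ implication holds) = true
[root] true AND true AND true = true
Overall: true → granted

Granted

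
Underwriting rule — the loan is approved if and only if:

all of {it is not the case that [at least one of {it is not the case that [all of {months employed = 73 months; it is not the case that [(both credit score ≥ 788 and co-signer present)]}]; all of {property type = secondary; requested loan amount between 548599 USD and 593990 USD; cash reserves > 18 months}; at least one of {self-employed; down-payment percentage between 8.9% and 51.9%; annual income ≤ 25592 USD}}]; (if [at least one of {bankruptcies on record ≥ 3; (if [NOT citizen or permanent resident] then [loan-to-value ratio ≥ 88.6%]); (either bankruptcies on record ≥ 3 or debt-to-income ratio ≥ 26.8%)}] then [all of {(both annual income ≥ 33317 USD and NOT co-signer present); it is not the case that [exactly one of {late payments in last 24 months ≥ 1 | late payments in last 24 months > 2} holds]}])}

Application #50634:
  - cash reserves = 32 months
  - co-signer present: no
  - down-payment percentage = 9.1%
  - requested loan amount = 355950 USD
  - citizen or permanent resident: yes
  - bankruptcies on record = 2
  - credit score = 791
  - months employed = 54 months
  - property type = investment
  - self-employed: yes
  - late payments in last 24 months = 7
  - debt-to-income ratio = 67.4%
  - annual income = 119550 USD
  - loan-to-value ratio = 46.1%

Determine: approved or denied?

Denied

Atomic conditions:
  months employed = 73 months: 54 == 73 is false
  credit score ≥ 788: 791 ≥ 788 is true
  co-signer present: no → false
  property type = secondary: investment == secondary is false
  requested loan amount between 548599 USD and 593990 USD: 355950 in [548599, 593990] is false
  cash reserves > 18 months: 32 > 18 is true
  self-employed: yes → true
  down-payment percentage between 8.9% and 51.9%: 9.1 in [8.9, 51.9] is true
  annual income ≤ 25592 USD: 119550 ≤ 25592 is false
  bankruptcies on record ≥ 3: 2 ≥ 3 is false
  NOT citizen or permanent resident: yes → false
  loan-to-value ratio ≥ 88.6%: 46.1 ≥ 88.6 is false
  debt-to-income ratio ≥ 26.8%: 67.4 ≥ 26.8 is true
  annual income ≥ 33317 USD: 119550 ≥ 33317 is true
  NOT co-signer present: no → true
  late payments in last 24 months ≥ 1: 7 ≥ 1 is true
  late payments in last 24 months > 2: 7 > 2 is true
Combine:
[1.1.1.1.2.1] true AND false = false
[1.1.1.1.2] NOT false = true
[1.1.1.1] false AND true = false
[1.1.1] NOT false = true
[1.1.2] false AND false AND true = false
[1.1.3] true OR true OR false = true
[1.1] true OR false OR true = true
[1] NOT true = false
[2.1.2] false → false (antecedent false ⇒ implication holds) = true
[2.1.3] false OR true = true
[2.1] false OR true OR true = true
[2.2.1] true AND true = true
[2.2.2.1] exactly-one(true, true) = false
[2.2.2] NOT false = true
[2.2] true AND true = true
[2] true → true = true
[root] false AND true = false
Overall: false → denied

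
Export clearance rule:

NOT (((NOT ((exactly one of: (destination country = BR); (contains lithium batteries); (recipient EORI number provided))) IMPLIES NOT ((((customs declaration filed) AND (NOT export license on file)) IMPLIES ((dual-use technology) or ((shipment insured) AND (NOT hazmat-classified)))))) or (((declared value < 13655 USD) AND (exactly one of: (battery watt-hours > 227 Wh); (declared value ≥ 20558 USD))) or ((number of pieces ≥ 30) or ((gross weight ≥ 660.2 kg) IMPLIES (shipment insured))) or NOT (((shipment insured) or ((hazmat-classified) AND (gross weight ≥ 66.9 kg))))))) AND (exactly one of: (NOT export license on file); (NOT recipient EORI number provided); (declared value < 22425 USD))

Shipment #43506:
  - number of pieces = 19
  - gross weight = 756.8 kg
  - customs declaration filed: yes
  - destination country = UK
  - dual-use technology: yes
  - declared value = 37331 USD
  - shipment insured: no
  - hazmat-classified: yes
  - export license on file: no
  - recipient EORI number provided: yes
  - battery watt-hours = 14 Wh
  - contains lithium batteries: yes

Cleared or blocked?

Cleared

Atomic conditions:
  destination country = BR: UK == BR is false
  contains lithium batteries: yes → true
  recipient EORI number provided: yes → true
  customs declaration filed: yes → true
  NOT export license on file: no → true
  dual-use technology: yes → true
  shipment insured: no → false
  NOT hazmat-classified: yes → false
  declared value < 13655 USD: 37331 < 13655 is false
  battery watt-hours > 227 Wh: 14 > 227 is false
  declared value ≥ 20558 USD: 37331 ≥ 20558 is true
  number of pieces ≥ 30: 19 ≥ 30 is false
  gross weight ≥ 660.2 kg: 756.8 ≥ 660.2 is true
  hazmat-classified: yes → true
  gross weight ≥ 66.9 kg: 756.8 ≥ 66.9 is true
  NOT recipient EORI number provided: yes → false
  declared value < 22425 USD: 37331 < 22425 is false
Combine:
[1.1.1.1.1] exactly-one(false, true, true) = false
[1.1.1.1] NOT false = true
[1.1.1.2.1.1] true AND true = true
[1.1.1.2.1.2.2] false AND false = false
[1.1.1.2.1.2] true OR false = true
[1.1.1.2.1] true → true = true
[1.1.1.2] NOT true = false
[1.1.1] true → false = false
[1.1.2.1.2] exactly-one(false, true) = true
[1.1.2.1] false AND true = false
[1.1.2.2.2] true → false = false
[1.1.2.2] false OR false = false
[1.1.2.3.1.2] true AND true = true
[1.1.2.3.1] false OR true = true
[1.1.2.3] NOT true = false
[1.1.2] false OR false OR false = false
[1.1] false OR false = false
[1] NOT false = true
[2] exactly-one(true, false, false) = true
[root] true AND true = true
Overall: true → cleared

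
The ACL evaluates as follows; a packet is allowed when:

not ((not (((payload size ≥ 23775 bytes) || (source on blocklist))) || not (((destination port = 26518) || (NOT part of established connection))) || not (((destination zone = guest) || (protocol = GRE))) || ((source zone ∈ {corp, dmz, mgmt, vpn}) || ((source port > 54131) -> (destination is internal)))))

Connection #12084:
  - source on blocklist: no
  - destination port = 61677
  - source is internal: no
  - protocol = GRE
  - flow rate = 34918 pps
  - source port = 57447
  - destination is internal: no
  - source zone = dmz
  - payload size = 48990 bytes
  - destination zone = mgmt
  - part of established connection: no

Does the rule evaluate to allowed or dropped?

Dropped

Atomic conditions:
  payload size ≥ 23775 bytes: 48990 ≥ 23775 is true
  source on blocklist: no → false
  destination port = 26518: 61677 == 26518 is false
  NOT part of established connection: no → true
  destination zone = guest: mgmt == guest is false
  protocol = GRE: GRE == GRE is true
  source zone ∈ {corp, dmz, mgmt, vpn}: dmz is in the set → true
  source port > 54131: 57447 > 54131 is true
  destination is internal: no → false
Combine:
[1.1.1] true OR false = true
[1.1] NOT true = false
[1.2.1] false OR true = true
[1.2] NOT true = false
[1.3.1] false OR true = true
[1.3] NOT true = false
[1.4.2] true → false = false
[1.4] true OR false = true
[1] false OR false OR false OR true = true
[root] NOT true = false
Overall: false → dropped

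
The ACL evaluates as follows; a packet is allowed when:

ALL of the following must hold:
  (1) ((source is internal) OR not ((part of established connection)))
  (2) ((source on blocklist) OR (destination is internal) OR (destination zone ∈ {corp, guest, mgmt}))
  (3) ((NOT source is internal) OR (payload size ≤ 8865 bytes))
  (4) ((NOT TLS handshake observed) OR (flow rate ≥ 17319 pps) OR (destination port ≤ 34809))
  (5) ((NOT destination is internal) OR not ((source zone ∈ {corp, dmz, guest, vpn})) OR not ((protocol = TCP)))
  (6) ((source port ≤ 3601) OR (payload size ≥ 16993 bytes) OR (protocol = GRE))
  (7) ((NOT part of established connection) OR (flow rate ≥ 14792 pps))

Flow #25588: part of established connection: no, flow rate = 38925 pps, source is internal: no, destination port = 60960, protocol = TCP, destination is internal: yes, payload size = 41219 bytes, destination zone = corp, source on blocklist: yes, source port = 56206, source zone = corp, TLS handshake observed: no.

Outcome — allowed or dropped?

Dropped

Atomic conditions:
  source is internal: no → false
  part of established connection: no → false
  source on blocklist: yes → true
  destination is internal: yes → true
  destination zone ∈ {corp, guest, mgmt}: corp is in the set → true
  NOT source is internal: no → true
  payload size ≤ 8865 bytes: 41219 ≤ 8865 is false
  NOT TLS handshake observed: no → true
  flow rate ≥ 17319 pps: 38925 ≥ 17319 is true
  destination port ≤ 34809: 60960 ≤ 34809 is false
  NOT destination is internal: yes → false
  source zone ∈ {corp, dmz, guest, vpn}: corp is in the set → true
  protocol = TCP: TCP == TCP is true
  source port ≤ 3601: 56206 ≤ 3601 is false
  payload size ≥ 16993 bytes: 41219 ≥ 16993 is true
  protocol = GRE: TCP == GRE is false
  NOT part of established connection: no → true
  flow rate ≥ 14792 pps: 38925 ≥ 14792 is true
Combine:
[1.2] NOT false = true
[1] false OR true = true
[2] true OR true OR true = true
[3] true OR false = true
[4] true OR true OR false = true
[5.2] NOT true = false
[5.3] NOT true = false
[5] false OR false OR false = false
[6] false OR true OR false = true
[7] true OR true = true
[root] true AND true AND true AND true AND false AND true AND true = false
Overall: false → dropped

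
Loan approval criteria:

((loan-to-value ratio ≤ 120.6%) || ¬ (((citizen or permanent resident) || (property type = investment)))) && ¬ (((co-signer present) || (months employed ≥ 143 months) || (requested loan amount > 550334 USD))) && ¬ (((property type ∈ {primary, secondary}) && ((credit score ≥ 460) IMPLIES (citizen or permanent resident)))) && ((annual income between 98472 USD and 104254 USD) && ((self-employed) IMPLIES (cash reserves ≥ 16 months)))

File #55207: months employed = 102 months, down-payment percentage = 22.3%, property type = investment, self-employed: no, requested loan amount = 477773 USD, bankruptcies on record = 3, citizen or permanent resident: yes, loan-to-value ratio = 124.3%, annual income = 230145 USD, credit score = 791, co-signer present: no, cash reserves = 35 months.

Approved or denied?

Denied

Atomic conditions:
  loan-to-value ratio ≤ 120.6%: 124.3 ≤ 120.6 is false
  citizen or permanent resident: yes → true
  property type = investment: investment == investment is true
  co-signer present: no → false
  months employed ≥ 143 months: 102 ≥ 143 is false
  requested loan amount > 550334 USD: 477773 > 550334 is false
  property type ∈ {primary, secondary}: investment is not in the set → false
  credit score ≥ 460: 791 ≥ 460 is true
  annual income between 98472 USD and 104254 USD: 230145 in [98472, 104254] is false
  self-employed: no → false
  cash reserves ≥ 16 months: 35 ≥ 16 is true
Combine:
[1.2.1] true OR true = true
[1.2] NOT true = false
[1] false OR false = false
[2.1] false OR false OR false = false
[2] NOT false = true
[3.1.2] true → true = true
[3.1] false AND true = false
[3] NOT false = true
[4.2] false → true (antecedent false ⇒ implication holds) = true
[4] false AND true = false
[root] false AND true AND true AND false = false
Overall: false → denied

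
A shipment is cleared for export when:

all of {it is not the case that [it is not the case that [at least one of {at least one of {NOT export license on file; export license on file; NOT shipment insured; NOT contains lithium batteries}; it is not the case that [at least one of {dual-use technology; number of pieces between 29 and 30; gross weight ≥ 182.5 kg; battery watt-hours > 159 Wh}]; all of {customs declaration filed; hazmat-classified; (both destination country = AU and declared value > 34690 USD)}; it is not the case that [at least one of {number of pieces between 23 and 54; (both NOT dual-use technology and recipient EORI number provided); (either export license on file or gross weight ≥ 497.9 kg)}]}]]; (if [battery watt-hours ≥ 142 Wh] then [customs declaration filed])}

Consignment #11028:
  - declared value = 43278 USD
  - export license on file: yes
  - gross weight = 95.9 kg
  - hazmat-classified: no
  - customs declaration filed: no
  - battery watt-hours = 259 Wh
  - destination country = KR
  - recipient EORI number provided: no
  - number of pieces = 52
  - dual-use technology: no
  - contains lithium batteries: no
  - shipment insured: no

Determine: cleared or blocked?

Atomic conditions:
  NOT export license on file: yes → false
  export license on file: yes → true
  NOT shipment insured: no → true
  NOT contains lithium batteries: no → true
  dual-use technology: no → false
  number of pieces between 29 and 30: 52 in [29, 30] is false
  gross weight ≥ 182.5 kg: 95.9 ≥ 182.5 is false
  battery watt-hours > 159 Wh: 259 > 159 is true
  customs declaration filed: no → false
  hazmat-classified: no → false
  destination country = AU: KR == AU is false
  declared value > 34690 USD: 43278 > 34690 is true
  number of pieces between 23 and 54: 52 in [23, 54] is true
  NOT dual-use technology: no → true
  recipient EORI number provided: no → false
  gross weight ≥ 497.9 kg: 95.9 ≥ 497.9 is false
  battery watt-hours ≥ 142 Wh: 259 ≥ 142 is true
Combine:
[1.1.1.1] false OR true OR true OR true = true
[1.1.1.2.1] false OR false OR false OR true = true
[1.1.1.2] NOT true = false
[1.1.1.3.3] false AND true = false
[1.1.1.3] false AND false AND false = false
[1.1.1.4.1.2] true AND false = false
[1.1.1.4.1.3] true OR false = true
[1.1.1.4.1] true OR false OR true = true
[1.1.1.4] NOT true = false
[1.1.1] true OR false OR false OR false = true
[1.1] NOT true = false
[1] NOT false = true
[2] true → false = false
[root] true AND false = false
Overall: false → blocked

Blocked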